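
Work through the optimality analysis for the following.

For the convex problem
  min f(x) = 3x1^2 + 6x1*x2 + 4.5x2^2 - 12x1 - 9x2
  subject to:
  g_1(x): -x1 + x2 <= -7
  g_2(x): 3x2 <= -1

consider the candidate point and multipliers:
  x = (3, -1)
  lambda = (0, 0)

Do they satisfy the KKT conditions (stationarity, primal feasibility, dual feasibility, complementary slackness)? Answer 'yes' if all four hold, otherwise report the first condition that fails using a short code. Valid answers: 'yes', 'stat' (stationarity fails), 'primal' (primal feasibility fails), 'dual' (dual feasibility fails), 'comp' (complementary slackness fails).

Gradient of f: grad f(x) = Q x + c = (0, 0)
Constraint values g_i(x) = a_i^T x - b_i:
  g_1((3, -1)) = 3
  g_2((3, -1)) = -2
Stationarity residual: grad f(x) + sum_i lambda_i a_i = (0, 0)
  -> stationarity OK
Primal feasibility (all g_i <= 0): FAILS
Dual feasibility (all lambda_i >= 0): OK
Complementary slackness (lambda_i * g_i(x) = 0 for all i): OK

Verdict: the first failing condition is primal_feasibility -> primal.

primal


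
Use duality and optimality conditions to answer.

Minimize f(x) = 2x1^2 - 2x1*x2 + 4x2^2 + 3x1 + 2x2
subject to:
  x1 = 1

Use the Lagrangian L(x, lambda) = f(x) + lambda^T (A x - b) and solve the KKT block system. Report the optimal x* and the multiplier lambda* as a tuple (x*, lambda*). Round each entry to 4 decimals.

Form the Lagrangian:
  L(x, lambda) = (1/2) x^T Q x + c^T x + lambda^T (A x - b)
Stationarity (grad_x L = 0): Q x + c + A^T lambda = 0.
Primal feasibility: A x = b.

This gives the KKT block system:
  [ Q   A^T ] [ x     ]   [-c ]
  [ A    0  ] [ lambda ] = [ b ]

Solving the linear system:
  x*      = (1, 0)
  lambda* = (-7)
  f(x*)   = 5

x* = (1, 0), lambda* = (-7)


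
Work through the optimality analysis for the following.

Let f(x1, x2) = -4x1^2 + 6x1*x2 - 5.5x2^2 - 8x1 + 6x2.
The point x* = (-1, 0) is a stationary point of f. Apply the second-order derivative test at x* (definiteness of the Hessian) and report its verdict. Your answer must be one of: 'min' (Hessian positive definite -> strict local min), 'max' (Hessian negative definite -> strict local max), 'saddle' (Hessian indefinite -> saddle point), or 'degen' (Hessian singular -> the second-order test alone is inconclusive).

Compute the Hessian H = grad^2 f:
  H = [[-8, 6], [6, -11]]
Verify stationarity: grad f(x*) = H x* + g = (0, 0).
Eigenvalues of H: -15.6847, -3.3153.
Both eigenvalues < 0, so H is negative definite -> x* is a strict local max.

max


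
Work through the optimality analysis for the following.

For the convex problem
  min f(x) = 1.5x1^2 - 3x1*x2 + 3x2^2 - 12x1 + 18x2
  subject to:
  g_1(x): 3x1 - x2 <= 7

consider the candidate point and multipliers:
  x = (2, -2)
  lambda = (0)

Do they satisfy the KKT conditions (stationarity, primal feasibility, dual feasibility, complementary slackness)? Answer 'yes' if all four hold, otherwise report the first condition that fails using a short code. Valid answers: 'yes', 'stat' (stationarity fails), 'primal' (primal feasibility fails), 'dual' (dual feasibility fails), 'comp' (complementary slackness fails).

Gradient of f: grad f(x) = Q x + c = (0, 0)
Constraint values g_i(x) = a_i^T x - b_i:
  g_1((2, -2)) = 1
Stationarity residual: grad f(x) + sum_i lambda_i a_i = (0, 0)
  -> stationarity OK
Primal feasibility (all g_i <= 0): FAILS
Dual feasibility (all lambda_i >= 0): OK
Complementary slackness (lambda_i * g_i(x) = 0 for all i): OK

Verdict: the first failing condition is primal_feasibility -> primal.

primal


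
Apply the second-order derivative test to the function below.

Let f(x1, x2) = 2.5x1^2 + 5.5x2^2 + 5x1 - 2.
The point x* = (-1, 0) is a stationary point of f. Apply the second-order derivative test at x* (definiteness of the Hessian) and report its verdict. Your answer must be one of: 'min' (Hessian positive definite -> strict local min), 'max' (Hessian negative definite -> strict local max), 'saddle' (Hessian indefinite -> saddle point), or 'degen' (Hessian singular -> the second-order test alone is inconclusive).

Compute the Hessian H = grad^2 f:
  H = [[5, 0], [0, 11]]
Verify stationarity: grad f(x*) = H x* + g = (0, 0).
Eigenvalues of H: 5, 11.
Both eigenvalues > 0, so H is positive definite -> x* is a strict local min.

min


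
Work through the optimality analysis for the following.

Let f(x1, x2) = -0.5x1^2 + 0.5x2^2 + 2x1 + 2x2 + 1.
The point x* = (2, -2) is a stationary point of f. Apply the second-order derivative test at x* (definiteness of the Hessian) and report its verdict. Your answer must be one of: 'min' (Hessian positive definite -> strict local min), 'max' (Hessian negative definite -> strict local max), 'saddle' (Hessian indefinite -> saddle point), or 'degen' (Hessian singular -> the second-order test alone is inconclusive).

Compute the Hessian H = grad^2 f:
  H = [[-1, 0], [0, 1]]
Verify stationarity: grad f(x*) = H x* + g = (0, 0).
Eigenvalues of H: -1, 1.
Eigenvalues have mixed signs, so H is indefinite -> x* is a saddle point.

saddle


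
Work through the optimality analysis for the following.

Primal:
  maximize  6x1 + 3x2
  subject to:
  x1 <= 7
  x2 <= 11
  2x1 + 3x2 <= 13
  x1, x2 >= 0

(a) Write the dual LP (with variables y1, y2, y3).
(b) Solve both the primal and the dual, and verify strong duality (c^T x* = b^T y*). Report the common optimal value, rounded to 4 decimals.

The standard primal-dual pair for 'max c^T x s.t. A x <= b, x >= 0' is:
  Dual:  min b^T y  s.t.  A^T y >= c,  y >= 0.

So the dual LP is:
  minimize  7y1 + 11y2 + 13y3
  subject to:
    y1 + 2y3 >= 6
    y2 + 3y3 >= 3
    y1, y2, y3 >= 0

Solving the primal: x* = (6.5, 0).
  primal value c^T x* = 39.
Solving the dual: y* = (0, 0, 3).
  dual value b^T y* = 39.
Strong duality: c^T x* = b^T y*. Confirmed.

39


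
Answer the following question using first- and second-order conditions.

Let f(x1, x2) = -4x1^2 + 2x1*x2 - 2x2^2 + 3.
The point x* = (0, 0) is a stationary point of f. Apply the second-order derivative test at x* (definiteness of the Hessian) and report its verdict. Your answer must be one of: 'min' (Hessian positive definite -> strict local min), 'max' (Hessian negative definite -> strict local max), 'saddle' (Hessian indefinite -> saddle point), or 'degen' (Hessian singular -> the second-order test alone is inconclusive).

Compute the Hessian H = grad^2 f:
  H = [[-8, 2], [2, -4]]
Verify stationarity: grad f(x*) = H x* + g = (0, 0).
Eigenvalues of H: -8.8284, -3.1716.
Both eigenvalues < 0, so H is negative definite -> x* is a strict local max.

max


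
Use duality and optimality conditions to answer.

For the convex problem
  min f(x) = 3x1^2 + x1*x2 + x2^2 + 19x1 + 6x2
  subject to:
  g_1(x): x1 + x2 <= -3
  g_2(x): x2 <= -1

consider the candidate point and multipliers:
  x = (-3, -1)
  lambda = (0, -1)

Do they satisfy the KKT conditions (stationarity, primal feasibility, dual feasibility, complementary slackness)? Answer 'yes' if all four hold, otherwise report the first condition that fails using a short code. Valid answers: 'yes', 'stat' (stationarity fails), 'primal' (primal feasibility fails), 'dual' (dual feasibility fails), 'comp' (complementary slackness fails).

Gradient of f: grad f(x) = Q x + c = (0, 1)
Constraint values g_i(x) = a_i^T x - b_i:
  g_1((-3, -1)) = -1
  g_2((-3, -1)) = 0
Stationarity residual: grad f(x) + sum_i lambda_i a_i = (0, 0)
  -> stationarity OK
Primal feasibility (all g_i <= 0): OK
Dual feasibility (all lambda_i >= 0): FAILS
Complementary slackness (lambda_i * g_i(x) = 0 for all i): OK

Verdict: the first failing condition is dual_feasibility -> dual.

dual


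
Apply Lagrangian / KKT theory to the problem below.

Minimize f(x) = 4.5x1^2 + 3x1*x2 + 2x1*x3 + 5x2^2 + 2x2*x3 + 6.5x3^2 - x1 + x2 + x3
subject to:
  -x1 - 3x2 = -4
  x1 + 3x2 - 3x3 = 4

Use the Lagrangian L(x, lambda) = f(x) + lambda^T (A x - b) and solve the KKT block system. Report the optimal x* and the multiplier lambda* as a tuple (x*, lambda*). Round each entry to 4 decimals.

Form the Lagrangian:
  L(x, lambda) = (1/2) x^T Q x + c^T x + lambda^T (A x - b)
Stationarity (grad_x L = 0): Q x + c + A^T lambda = 0.
Primal feasibility: A x = b.

This gives the KKT block system:
  [ Q   A^T ] [ x     ]   [-c ]
  [ A    0  ] [ lambda ] = [ b ]

Solving the linear system:
  x*      = (0.2192, 1.2603, 0)
  lambda* = (6.0731, 1.3196)
  f(x*)   = 10.0274

x* = (0.2192, 1.2603, 0), lambda* = (6.0731, 1.3196)


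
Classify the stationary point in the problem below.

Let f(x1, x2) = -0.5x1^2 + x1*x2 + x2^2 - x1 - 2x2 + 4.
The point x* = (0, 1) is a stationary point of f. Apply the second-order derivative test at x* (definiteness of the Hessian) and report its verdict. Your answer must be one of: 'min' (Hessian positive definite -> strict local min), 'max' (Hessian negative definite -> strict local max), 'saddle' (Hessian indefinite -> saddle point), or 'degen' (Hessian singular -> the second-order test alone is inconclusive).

Compute the Hessian H = grad^2 f:
  H = [[-1, 1], [1, 2]]
Verify stationarity: grad f(x*) = H x* + g = (0, 0).
Eigenvalues of H: -1.3028, 2.3028.
Eigenvalues have mixed signs, so H is indefinite -> x* is a saddle point.

saddle


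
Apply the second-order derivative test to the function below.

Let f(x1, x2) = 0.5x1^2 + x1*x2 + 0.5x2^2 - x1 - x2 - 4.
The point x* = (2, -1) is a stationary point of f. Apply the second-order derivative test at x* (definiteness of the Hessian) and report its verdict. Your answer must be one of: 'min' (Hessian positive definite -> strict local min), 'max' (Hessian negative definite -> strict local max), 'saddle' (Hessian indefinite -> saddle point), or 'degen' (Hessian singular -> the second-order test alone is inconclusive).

Compute the Hessian H = grad^2 f:
  H = [[1, 1], [1, 1]]
Verify stationarity: grad f(x*) = H x* + g = (0, 0).
Eigenvalues of H: 0, 2.
H has a zero eigenvalue (singular; positive semidefinite but not definite), so H is neither positive definite, negative definite, nor indefinite. The second-order test alone is inconclusive -> degen.
(Indeed, f is constant along the null direction of H through x*, so x* is not a strict local extremum.)

degen


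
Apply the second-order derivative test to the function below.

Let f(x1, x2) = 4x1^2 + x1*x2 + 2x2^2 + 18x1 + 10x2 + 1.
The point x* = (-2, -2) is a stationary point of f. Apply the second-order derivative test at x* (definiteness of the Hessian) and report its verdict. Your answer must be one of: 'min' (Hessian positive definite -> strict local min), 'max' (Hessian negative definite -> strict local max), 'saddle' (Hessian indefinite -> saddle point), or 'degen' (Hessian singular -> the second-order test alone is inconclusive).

Compute the Hessian H = grad^2 f:
  H = [[8, 1], [1, 4]]
Verify stationarity: grad f(x*) = H x* + g = (0, 0).
Eigenvalues of H: 3.7639, 8.2361.
Both eigenvalues > 0, so H is positive definite -> x* is a strict local min.

min


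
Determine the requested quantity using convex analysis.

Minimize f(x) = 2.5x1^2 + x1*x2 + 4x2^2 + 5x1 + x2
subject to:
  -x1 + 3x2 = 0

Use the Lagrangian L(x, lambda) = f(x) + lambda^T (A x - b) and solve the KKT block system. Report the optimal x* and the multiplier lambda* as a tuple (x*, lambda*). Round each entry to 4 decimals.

Form the Lagrangian:
  L(x, lambda) = (1/2) x^T Q x + c^T x + lambda^T (A x - b)
Stationarity (grad_x L = 0): Q x + c + A^T lambda = 0.
Primal feasibility: A x = b.

This gives the KKT block system:
  [ Q   A^T ] [ x     ]   [-c ]
  [ A    0  ] [ lambda ] = [ b ]

Solving the linear system:
  x*      = (-0.8136, -0.2712)
  lambda* = (0.661)
  f(x*)   = -2.1695

x* = (-0.8136, -0.2712), lambda* = (0.661)


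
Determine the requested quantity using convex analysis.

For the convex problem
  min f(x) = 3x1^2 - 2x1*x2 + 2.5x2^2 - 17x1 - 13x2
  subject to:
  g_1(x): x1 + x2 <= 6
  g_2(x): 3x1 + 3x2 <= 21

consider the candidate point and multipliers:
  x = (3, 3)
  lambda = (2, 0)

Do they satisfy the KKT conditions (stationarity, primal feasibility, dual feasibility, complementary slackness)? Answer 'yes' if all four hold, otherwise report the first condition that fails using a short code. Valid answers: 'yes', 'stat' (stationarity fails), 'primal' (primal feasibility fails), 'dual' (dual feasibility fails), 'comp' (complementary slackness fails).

Gradient of f: grad f(x) = Q x + c = (-5, -4)
Constraint values g_i(x) = a_i^T x - b_i:
  g_1((3, 3)) = 0
  g_2((3, 3)) = -3
Stationarity residual: grad f(x) + sum_i lambda_i a_i = (-3, -2)
  -> stationarity FAILS
Primal feasibility (all g_i <= 0): OK
Dual feasibility (all lambda_i >= 0): OK
Complementary slackness (lambda_i * g_i(x) = 0 for all i): OK

Verdict: the first failing condition is stationarity -> stat.

stat


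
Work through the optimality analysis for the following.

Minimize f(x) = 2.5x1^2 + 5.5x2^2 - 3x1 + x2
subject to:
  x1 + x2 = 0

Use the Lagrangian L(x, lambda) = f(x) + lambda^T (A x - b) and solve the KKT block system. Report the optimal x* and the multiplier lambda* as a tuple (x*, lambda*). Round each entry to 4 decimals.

Form the Lagrangian:
  L(x, lambda) = (1/2) x^T Q x + c^T x + lambda^T (A x - b)
Stationarity (grad_x L = 0): Q x + c + A^T lambda = 0.
Primal feasibility: A x = b.

This gives the KKT block system:
  [ Q   A^T ] [ x     ]   [-c ]
  [ A    0  ] [ lambda ] = [ b ]

Solving the linear system:
  x*      = (0.25, -0.25)
  lambda* = (1.75)
  f(x*)   = -0.5

x* = (0.25, -0.25), lambda* = (1.75)


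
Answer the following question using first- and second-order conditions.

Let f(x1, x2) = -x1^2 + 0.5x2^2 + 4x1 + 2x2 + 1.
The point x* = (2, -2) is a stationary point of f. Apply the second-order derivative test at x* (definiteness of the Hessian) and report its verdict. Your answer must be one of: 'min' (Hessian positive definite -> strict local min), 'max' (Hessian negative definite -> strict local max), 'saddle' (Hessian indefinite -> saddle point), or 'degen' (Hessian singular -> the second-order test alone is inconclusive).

Compute the Hessian H = grad^2 f:
  H = [[-2, 0], [0, 1]]
Verify stationarity: grad f(x*) = H x* + g = (0, 0).
Eigenvalues of H: -2, 1.
Eigenvalues have mixed signs, so H is indefinite -> x* is a saddle point.

saddle


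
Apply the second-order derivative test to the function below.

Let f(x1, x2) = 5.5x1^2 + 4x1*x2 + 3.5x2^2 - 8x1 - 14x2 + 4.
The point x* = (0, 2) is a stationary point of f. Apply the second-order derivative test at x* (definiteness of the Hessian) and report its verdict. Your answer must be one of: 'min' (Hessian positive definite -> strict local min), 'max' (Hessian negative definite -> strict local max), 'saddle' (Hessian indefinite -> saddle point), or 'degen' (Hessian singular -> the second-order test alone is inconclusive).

Compute the Hessian H = grad^2 f:
  H = [[11, 4], [4, 7]]
Verify stationarity: grad f(x*) = H x* + g = (0, 0).
Eigenvalues of H: 4.5279, 13.4721.
Both eigenvalues > 0, so H is positive definite -> x* is a strict local min.

min


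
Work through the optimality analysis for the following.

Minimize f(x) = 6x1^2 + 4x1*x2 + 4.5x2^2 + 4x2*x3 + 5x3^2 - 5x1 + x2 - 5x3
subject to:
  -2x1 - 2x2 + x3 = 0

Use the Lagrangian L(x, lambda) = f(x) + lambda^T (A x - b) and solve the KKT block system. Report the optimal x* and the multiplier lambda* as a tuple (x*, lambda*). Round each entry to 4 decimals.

Form the Lagrangian:
  L(x, lambda) = (1/2) x^T Q x + c^T x + lambda^T (A x - b)
Stationarity (grad_x L = 0): Q x + c + A^T lambda = 0.
Primal feasibility: A x = b.

This gives the KKT block system:
  [ Q   A^T ] [ x     ]   [-c ]
  [ A    0  ] [ lambda ] = [ b ]

Solving the linear system:
  x*      = (0.75, -0.4615, 0.5769)
  lambda* = (1.0769)
  f(x*)   = -3.5481

x* = (0.75, -0.4615, 0.5769), lambda* = (1.0769)


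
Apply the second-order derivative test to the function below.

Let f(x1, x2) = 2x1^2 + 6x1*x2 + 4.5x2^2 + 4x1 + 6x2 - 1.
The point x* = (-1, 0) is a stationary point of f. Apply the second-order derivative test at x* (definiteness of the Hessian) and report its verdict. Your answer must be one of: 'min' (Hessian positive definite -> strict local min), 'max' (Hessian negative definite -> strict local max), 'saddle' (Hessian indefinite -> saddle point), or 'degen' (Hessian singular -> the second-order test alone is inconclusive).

Compute the Hessian H = grad^2 f:
  H = [[4, 6], [6, 9]]
Verify stationarity: grad f(x*) = H x* + g = (0, 0).
Eigenvalues of H: 0, 13.
H has a zero eigenvalue (singular; positive semidefinite but not definite), so H is neither positive definite, negative definite, nor indefinite. The second-order test alone is inconclusive -> degen.
(Indeed, f is constant along the null direction of H through x*, so x* is not a strict local extremum.)

degen


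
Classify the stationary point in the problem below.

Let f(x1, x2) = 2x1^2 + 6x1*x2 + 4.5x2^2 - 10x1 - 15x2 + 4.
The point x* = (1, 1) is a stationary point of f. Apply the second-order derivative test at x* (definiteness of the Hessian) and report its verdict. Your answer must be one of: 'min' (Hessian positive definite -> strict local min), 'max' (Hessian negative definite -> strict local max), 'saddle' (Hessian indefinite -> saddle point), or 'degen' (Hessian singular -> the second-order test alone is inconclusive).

Compute the Hessian H = grad^2 f:
  H = [[4, 6], [6, 9]]
Verify stationarity: grad f(x*) = H x* + g = (0, 0).
Eigenvalues of H: 0, 13.
H has a zero eigenvalue (singular; positive semidefinite but not definite), so H is neither positive definite, negative definite, nor indefinite. The second-order test alone is inconclusive -> degen.
(Indeed, f is constant along the null direction of H through x*, so x* is not a strict local extremum.)

degen


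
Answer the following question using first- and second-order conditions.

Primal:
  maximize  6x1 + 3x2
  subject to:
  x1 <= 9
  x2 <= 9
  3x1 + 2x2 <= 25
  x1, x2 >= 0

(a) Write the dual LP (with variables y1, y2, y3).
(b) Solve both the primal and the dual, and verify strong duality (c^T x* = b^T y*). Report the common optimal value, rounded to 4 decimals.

The standard primal-dual pair for 'max c^T x s.t. A x <= b, x >= 0' is:
  Dual:  min b^T y  s.t.  A^T y >= c,  y >= 0.

So the dual LP is:
  minimize  9y1 + 9y2 + 25y3
  subject to:
    y1 + 3y3 >= 6
    y2 + 2y3 >= 3
    y1, y2, y3 >= 0

Solving the primal: x* = (8.3333, 0).
  primal value c^T x* = 50.
Solving the dual: y* = (0, 0, 2).
  dual value b^T y* = 50.
Strong duality: c^T x* = b^T y*. Confirmed.

50


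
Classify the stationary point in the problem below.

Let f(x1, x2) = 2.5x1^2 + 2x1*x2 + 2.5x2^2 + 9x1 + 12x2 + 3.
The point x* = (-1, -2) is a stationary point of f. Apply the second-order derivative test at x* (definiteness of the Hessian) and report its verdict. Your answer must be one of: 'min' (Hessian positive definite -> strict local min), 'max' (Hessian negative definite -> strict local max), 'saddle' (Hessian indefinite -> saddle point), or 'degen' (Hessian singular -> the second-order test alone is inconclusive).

Compute the Hessian H = grad^2 f:
  H = [[5, 2], [2, 5]]
Verify stationarity: grad f(x*) = H x* + g = (0, 0).
Eigenvalues of H: 3, 7.
Both eigenvalues > 0, so H is positive definite -> x* is a strict local min.

min


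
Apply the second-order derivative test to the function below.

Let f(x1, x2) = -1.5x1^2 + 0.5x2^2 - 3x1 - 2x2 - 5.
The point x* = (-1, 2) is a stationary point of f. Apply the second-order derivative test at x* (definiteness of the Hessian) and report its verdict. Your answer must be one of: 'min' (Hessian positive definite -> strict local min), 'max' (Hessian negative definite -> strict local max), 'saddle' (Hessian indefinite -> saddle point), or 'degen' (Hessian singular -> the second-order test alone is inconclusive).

Compute the Hessian H = grad^2 f:
  H = [[-3, 0], [0, 1]]
Verify stationarity: grad f(x*) = H x* + g = (0, 0).
Eigenvalues of H: -3, 1.
Eigenvalues have mixed signs, so H is indefinite -> x* is a saddle point.

saddle


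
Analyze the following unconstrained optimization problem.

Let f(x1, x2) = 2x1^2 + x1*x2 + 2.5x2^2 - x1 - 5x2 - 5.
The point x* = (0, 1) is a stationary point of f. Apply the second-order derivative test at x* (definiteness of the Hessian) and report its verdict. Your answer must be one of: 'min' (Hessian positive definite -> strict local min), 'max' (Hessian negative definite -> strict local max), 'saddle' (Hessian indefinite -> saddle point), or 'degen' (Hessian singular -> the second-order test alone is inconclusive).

Compute the Hessian H = grad^2 f:
  H = [[4, 1], [1, 5]]
Verify stationarity: grad f(x*) = H x* + g = (0, 0).
Eigenvalues of H: 3.382, 5.618.
Both eigenvalues > 0, so H is positive definite -> x* is a strict local min.

min


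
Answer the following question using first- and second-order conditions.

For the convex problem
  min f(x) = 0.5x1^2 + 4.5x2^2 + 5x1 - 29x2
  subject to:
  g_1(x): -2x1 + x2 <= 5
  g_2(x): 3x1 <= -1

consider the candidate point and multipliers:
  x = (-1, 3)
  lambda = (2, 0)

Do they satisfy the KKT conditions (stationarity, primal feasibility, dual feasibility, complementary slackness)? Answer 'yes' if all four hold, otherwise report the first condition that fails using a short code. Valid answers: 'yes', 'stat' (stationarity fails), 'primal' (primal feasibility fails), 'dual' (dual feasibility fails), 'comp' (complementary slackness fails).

Gradient of f: grad f(x) = Q x + c = (4, -2)
Constraint values g_i(x) = a_i^T x - b_i:
  g_1((-1, 3)) = 0
  g_2((-1, 3)) = -2
Stationarity residual: grad f(x) + sum_i lambda_i a_i = (0, 0)
  -> stationarity OK
Primal feasibility (all g_i <= 0): OK
Dual feasibility (all lambda_i >= 0): OK
Complementary slackness (lambda_i * g_i(x) = 0 for all i): OK

Verdict: yes, KKT holds.

yes


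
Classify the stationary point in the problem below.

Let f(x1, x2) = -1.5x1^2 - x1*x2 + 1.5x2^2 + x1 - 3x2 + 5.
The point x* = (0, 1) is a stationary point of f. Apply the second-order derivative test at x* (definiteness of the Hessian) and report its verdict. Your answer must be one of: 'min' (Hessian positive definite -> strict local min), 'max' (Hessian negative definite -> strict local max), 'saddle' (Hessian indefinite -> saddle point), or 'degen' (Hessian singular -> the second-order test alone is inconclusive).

Compute the Hessian H = grad^2 f:
  H = [[-3, -1], [-1, 3]]
Verify stationarity: grad f(x*) = H x* + g = (0, 0).
Eigenvalues of H: -3.1623, 3.1623.
Eigenvalues have mixed signs, so H is indefinite -> x* is a saddle point.

saddle


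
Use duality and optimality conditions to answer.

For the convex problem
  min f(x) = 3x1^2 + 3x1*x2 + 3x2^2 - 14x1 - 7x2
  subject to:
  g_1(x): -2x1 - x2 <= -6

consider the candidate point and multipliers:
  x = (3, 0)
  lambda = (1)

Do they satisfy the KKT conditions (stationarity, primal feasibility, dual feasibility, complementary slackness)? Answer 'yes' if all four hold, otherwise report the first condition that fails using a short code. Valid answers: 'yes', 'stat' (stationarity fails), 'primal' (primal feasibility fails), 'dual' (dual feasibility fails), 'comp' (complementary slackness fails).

Gradient of f: grad f(x) = Q x + c = (4, 2)
Constraint values g_i(x) = a_i^T x - b_i:
  g_1((3, 0)) = 0
Stationarity residual: grad f(x) + sum_i lambda_i a_i = (2, 1)
  -> stationarity FAILS
Primal feasibility (all g_i <= 0): OK
Dual feasibility (all lambda_i >= 0): OK
Complementary slackness (lambda_i * g_i(x) = 0 for all i): OK

Verdict: the first failing condition is stationarity -> stat.

stat


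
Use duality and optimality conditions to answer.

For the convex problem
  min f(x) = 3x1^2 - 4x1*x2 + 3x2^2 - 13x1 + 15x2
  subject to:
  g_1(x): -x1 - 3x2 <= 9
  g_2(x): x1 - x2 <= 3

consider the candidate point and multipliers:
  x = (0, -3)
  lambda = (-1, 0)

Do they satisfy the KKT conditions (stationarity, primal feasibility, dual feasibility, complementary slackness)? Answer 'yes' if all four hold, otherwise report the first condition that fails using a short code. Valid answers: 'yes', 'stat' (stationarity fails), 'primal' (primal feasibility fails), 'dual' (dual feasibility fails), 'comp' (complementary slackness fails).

Gradient of f: grad f(x) = Q x + c = (-1, -3)
Constraint values g_i(x) = a_i^T x - b_i:
  g_1((0, -3)) = 0
  g_2((0, -3)) = 0
Stationarity residual: grad f(x) + sum_i lambda_i a_i = (0, 0)
  -> stationarity OK
Primal feasibility (all g_i <= 0): OK
Dual feasibility (all lambda_i >= 0): FAILS
Complementary slackness (lambda_i * g_i(x) = 0 for all i): OK

Verdict: the first failing condition is dual_feasibility -> dual.

dual


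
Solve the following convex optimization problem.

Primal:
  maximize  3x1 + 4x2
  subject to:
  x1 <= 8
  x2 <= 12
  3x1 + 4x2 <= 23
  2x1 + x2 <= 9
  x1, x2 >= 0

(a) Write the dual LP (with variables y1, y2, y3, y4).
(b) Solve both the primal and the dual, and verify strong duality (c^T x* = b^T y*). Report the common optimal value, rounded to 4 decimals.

The standard primal-dual pair for 'max c^T x s.t. A x <= b, x >= 0' is:
  Dual:  min b^T y  s.t.  A^T y >= c,  y >= 0.

So the dual LP is:
  minimize  8y1 + 12y2 + 23y3 + 9y4
  subject to:
    y1 + 3y3 + 2y4 >= 3
    y2 + 4y3 + y4 >= 4
    y1, y2, y3, y4 >= 0

Solving the primal: x* = (2.6, 3.8).
  primal value c^T x* = 23.
Solving the dual: y* = (0, 0, 1, 0).
  dual value b^T y* = 23.
Strong duality: c^T x* = b^T y*. Confirmed.

23


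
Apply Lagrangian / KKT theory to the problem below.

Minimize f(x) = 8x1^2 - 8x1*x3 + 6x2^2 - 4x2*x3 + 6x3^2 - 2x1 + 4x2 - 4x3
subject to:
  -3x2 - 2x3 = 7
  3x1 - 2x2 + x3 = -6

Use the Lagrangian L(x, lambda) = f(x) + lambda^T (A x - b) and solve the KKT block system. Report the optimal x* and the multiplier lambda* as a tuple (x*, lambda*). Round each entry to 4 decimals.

Form the Lagrangian:
  L(x, lambda) = (1/2) x^T Q x + c^T x + lambda^T (A x - b)
Stationarity (grad_x L = 0): Q x + c + A^T lambda = 0.
Primal feasibility: A x = b.

This gives the KKT block system:
  [ Q   A^T ] [ x     ]   [-c ]
  [ A    0  ] [ lambda ] = [ b ]

Solving the linear system:
  x*      = (-1.8958, -0.9107, -2.134)
  lambda* = (-2.8556, 5.0871)
  f(x*)   = 29.5981

x* = (-1.8958, -0.9107, -2.134), lambda* = (-2.8556, 5.0871)


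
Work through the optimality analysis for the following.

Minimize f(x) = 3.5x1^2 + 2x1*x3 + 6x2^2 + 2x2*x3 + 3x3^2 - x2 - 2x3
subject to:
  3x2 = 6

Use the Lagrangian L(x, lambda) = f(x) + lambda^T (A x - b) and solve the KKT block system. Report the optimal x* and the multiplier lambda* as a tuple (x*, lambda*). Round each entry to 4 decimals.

Form the Lagrangian:
  L(x, lambda) = (1/2) x^T Q x + c^T x + lambda^T (A x - b)
Stationarity (grad_x L = 0): Q x + c + A^T lambda = 0.
Primal feasibility: A x = b.

This gives the KKT block system:
  [ Q   A^T ] [ x     ]   [-c ]
  [ A    0  ] [ lambda ] = [ b ]

Solving the linear system:
  x*      = (0.1053, 2, -0.3684)
  lambda* = (-7.4211)
  f(x*)   = 21.6316

x* = (0.1053, 2, -0.3684), lambda* = (-7.4211)


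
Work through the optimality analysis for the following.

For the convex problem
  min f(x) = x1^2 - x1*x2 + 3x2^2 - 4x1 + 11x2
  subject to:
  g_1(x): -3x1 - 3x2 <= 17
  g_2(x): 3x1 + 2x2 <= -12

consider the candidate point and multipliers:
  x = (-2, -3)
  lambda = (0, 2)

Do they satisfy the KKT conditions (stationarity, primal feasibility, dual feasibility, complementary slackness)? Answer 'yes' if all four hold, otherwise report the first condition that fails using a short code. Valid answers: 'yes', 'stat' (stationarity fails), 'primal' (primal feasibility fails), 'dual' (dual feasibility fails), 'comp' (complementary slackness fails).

Gradient of f: grad f(x) = Q x + c = (-5, -5)
Constraint values g_i(x) = a_i^T x - b_i:
  g_1((-2, -3)) = -2
  g_2((-2, -3)) = 0
Stationarity residual: grad f(x) + sum_i lambda_i a_i = (1, -1)
  -> stationarity FAILS
Primal feasibility (all g_i <= 0): OK
Dual feasibility (all lambda_i >= 0): OK
Complementary slackness (lambda_i * g_i(x) = 0 for all i): OK

Verdict: the first failing condition is stationarity -> stat.

stat


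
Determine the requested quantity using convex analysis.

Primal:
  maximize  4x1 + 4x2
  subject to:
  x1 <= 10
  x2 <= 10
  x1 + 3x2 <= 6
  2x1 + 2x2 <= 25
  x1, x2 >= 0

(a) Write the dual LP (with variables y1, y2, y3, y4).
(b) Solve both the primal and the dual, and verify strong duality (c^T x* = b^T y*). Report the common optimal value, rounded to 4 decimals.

The standard primal-dual pair for 'max c^T x s.t. A x <= b, x >= 0' is:
  Dual:  min b^T y  s.t.  A^T y >= c,  y >= 0.

So the dual LP is:
  minimize  10y1 + 10y2 + 6y3 + 25y4
  subject to:
    y1 + y3 + 2y4 >= 4
    y2 + 3y3 + 2y4 >= 4
    y1, y2, y3, y4 >= 0

Solving the primal: x* = (6, 0).
  primal value c^T x* = 24.
Solving the dual: y* = (0, 0, 4, 0).
  dual value b^T y* = 24.
Strong duality: c^T x* = b^T y*. Confirmed.

24


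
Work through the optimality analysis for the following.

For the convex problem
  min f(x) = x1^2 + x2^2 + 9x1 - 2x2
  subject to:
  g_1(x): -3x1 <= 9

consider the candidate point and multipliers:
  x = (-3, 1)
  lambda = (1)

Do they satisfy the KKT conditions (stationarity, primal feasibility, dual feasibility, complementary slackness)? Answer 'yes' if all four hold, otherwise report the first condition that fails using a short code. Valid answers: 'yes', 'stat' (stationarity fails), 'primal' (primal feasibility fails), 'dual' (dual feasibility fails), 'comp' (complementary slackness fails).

Gradient of f: grad f(x) = Q x + c = (3, 0)
Constraint values g_i(x) = a_i^T x - b_i:
  g_1((-3, 1)) = 0
Stationarity residual: grad f(x) + sum_i lambda_i a_i = (0, 0)
  -> stationarity OK
Primal feasibility (all g_i <= 0): OK
Dual feasibility (all lambda_i >= 0): OK
Complementary slackness (lambda_i * g_i(x) = 0 for all i): OK

Verdict: yes, KKT holds.

yes


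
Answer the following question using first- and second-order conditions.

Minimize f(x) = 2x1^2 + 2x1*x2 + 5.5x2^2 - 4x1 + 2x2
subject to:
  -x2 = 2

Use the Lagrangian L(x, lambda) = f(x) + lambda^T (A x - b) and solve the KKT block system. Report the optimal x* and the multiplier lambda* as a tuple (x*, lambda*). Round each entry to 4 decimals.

Form the Lagrangian:
  L(x, lambda) = (1/2) x^T Q x + c^T x + lambda^T (A x - b)
Stationarity (grad_x L = 0): Q x + c + A^T lambda = 0.
Primal feasibility: A x = b.

This gives the KKT block system:
  [ Q   A^T ] [ x     ]   [-c ]
  [ A    0  ] [ lambda ] = [ b ]

Solving the linear system:
  x*      = (2, -2)
  lambda* = (-16)
  f(x*)   = 10

x* = (2, -2), lambda* = (-16)


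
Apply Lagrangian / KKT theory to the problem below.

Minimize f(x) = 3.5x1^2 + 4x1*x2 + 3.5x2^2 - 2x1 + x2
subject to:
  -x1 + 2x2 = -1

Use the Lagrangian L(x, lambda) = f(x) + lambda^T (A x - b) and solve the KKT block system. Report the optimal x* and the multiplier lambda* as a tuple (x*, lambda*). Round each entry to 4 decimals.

Form the Lagrangian:
  L(x, lambda) = (1/2) x^T Q x + c^T x + lambda^T (A x - b)
Stationarity (grad_x L = 0): Q x + c + A^T lambda = 0.
Primal feasibility: A x = b.

This gives the KKT block system:
  [ Q   A^T ] [ x     ]   [-c ]
  [ A    0  ] [ lambda ] = [ b ]

Solving the linear system:
  x*      = (0.4118, -0.2941)
  lambda* = (-0.2941)
  f(x*)   = -0.7059

x* = (0.4118, -0.2941), lambda* = (-0.2941)


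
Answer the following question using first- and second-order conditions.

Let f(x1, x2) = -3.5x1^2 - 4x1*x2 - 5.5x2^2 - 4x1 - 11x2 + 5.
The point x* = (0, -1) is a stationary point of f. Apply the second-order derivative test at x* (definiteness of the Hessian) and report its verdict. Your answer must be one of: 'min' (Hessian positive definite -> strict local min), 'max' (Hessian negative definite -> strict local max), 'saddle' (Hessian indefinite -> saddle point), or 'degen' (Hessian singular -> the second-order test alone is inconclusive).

Compute the Hessian H = grad^2 f:
  H = [[-7, -4], [-4, -11]]
Verify stationarity: grad f(x*) = H x* + g = (0, 0).
Eigenvalues of H: -13.4721, -4.5279.
Both eigenvalues < 0, so H is negative definite -> x* is a strict local max.

max


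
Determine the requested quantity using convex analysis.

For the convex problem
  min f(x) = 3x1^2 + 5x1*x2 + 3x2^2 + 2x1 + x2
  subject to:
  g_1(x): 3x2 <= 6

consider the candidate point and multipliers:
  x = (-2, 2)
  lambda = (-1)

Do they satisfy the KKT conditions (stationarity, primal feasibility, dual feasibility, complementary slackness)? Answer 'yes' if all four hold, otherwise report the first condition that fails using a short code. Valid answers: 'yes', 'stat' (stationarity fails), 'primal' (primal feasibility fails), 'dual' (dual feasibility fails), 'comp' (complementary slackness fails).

Gradient of f: grad f(x) = Q x + c = (0, 3)
Constraint values g_i(x) = a_i^T x - b_i:
  g_1((-2, 2)) = 0
Stationarity residual: grad f(x) + sum_i lambda_i a_i = (0, 0)
  -> stationarity OK
Primal feasibility (all g_i <= 0): OK
Dual feasibility (all lambda_i >= 0): FAILS
Complementary slackness (lambda_i * g_i(x) = 0 for all i): OK

Verdict: the first failing condition is dual_feasibility -> dual.

dual


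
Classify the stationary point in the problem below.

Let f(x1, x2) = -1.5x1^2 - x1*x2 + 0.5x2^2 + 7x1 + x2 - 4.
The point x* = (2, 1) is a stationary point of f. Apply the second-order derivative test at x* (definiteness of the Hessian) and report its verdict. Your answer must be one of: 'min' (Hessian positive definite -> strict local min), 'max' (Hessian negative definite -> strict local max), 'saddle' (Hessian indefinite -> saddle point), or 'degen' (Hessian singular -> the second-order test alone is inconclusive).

Compute the Hessian H = grad^2 f:
  H = [[-3, -1], [-1, 1]]
Verify stationarity: grad f(x*) = H x* + g = (0, 0).
Eigenvalues of H: -3.2361, 1.2361.
Eigenvalues have mixed signs, so H is indefinite -> x* is a saddle point.

saddle


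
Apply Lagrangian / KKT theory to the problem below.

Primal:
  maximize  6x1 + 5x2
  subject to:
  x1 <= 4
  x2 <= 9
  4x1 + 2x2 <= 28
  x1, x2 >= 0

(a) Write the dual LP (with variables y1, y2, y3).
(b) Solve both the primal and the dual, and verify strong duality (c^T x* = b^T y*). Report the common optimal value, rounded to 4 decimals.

The standard primal-dual pair for 'max c^T x s.t. A x <= b, x >= 0' is:
  Dual:  min b^T y  s.t.  A^T y >= c,  y >= 0.

So the dual LP is:
  minimize  4y1 + 9y2 + 28y3
  subject to:
    y1 + 4y3 >= 6
    y2 + 2y3 >= 5
    y1, y2, y3 >= 0

Solving the primal: x* = (2.5, 9).
  primal value c^T x* = 60.
Solving the dual: y* = (0, 2, 1.5).
  dual value b^T y* = 60.
Strong duality: c^T x* = b^T y*. Confirmed.

60


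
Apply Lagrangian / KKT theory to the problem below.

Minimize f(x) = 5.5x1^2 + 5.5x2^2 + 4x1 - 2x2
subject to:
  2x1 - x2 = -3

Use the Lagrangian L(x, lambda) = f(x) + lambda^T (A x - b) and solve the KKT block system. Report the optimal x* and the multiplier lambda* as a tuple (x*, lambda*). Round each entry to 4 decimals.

Form the Lagrangian:
  L(x, lambda) = (1/2) x^T Q x + c^T x + lambda^T (A x - b)
Stationarity (grad_x L = 0): Q x + c + A^T lambda = 0.
Primal feasibility: A x = b.

This gives the KKT block system:
  [ Q   A^T ] [ x     ]   [-c ]
  [ A    0  ] [ lambda ] = [ b ]

Solving the linear system:
  x*      = (-1.2, 0.6)
  lambda* = (4.6)
  f(x*)   = 3.9

x* = (-1.2, 0.6), lambda* = (4.6)


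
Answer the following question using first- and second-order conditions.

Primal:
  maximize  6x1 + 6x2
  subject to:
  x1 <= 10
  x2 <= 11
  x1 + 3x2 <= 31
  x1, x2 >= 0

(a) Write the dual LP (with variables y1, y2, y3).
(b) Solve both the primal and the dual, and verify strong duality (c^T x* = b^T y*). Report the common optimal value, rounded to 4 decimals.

The standard primal-dual pair for 'max c^T x s.t. A x <= b, x >= 0' is:
  Dual:  min b^T y  s.t.  A^T y >= c,  y >= 0.

So the dual LP is:
  minimize  10y1 + 11y2 + 31y3
  subject to:
    y1 + y3 >= 6
    y2 + 3y3 >= 6
    y1, y2, y3 >= 0

Solving the primal: x* = (10, 7).
  primal value c^T x* = 102.
Solving the dual: y* = (4, 0, 2).
  dual value b^T y* = 102.
Strong duality: c^T x* = b^T y*. Confirmed.

102


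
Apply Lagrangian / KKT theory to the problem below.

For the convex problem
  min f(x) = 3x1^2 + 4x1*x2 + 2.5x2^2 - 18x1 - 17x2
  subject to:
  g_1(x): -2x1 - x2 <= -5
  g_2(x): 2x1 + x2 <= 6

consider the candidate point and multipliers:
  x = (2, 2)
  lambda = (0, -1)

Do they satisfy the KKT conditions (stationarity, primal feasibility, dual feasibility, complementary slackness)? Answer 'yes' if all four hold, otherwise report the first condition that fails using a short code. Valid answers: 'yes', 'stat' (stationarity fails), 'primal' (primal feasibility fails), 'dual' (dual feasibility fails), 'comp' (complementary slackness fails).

Gradient of f: grad f(x) = Q x + c = (2, 1)
Constraint values g_i(x) = a_i^T x - b_i:
  g_1((2, 2)) = -1
  g_2((2, 2)) = 0
Stationarity residual: grad f(x) + sum_i lambda_i a_i = (0, 0)
  -> stationarity OK
Primal feasibility (all g_i <= 0): OK
Dual feasibility (all lambda_i >= 0): FAILS
Complementary slackness (lambda_i * g_i(x) = 0 for all i): OK

Verdict: the first failing condition is dual_feasibility -> dual.

dual


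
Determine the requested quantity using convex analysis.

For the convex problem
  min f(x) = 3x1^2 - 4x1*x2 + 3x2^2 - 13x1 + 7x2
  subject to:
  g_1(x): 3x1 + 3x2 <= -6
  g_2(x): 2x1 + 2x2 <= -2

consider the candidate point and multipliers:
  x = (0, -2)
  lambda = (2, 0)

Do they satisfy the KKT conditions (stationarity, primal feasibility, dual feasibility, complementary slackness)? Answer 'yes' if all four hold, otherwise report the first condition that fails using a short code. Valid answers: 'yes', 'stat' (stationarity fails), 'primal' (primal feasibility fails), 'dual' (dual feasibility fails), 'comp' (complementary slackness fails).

Gradient of f: grad f(x) = Q x + c = (-5, -5)
Constraint values g_i(x) = a_i^T x - b_i:
  g_1((0, -2)) = 0
  g_2((0, -2)) = -2
Stationarity residual: grad f(x) + sum_i lambda_i a_i = (1, 1)
  -> stationarity FAILS
Primal feasibility (all g_i <= 0): OK
Dual feasibility (all lambda_i >= 0): OK
Complementary slackness (lambda_i * g_i(x) = 0 for all i): OK

Verdict: the first failing condition is stationarity -> stat.

stat


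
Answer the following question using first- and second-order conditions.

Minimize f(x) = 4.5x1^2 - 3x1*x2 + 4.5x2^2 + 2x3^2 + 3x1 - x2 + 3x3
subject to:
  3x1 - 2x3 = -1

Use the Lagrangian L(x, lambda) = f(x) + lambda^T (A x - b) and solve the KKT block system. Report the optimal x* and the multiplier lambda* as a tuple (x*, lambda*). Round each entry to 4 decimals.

Form the Lagrangian:
  L(x, lambda) = (1/2) x^T Q x + c^T x + lambda^T (A x - b)
Stationarity (grad_x L = 0): Q x + c + A^T lambda = 0.
Primal feasibility: A x = b.

This gives the KKT block system:
  [ Q   A^T ] [ x     ]   [-c ]
  [ A    0  ] [ lambda ] = [ b ]

Solving the linear system:
  x*      = (-0.598, -0.0882, -0.3971)
  lambda* = (0.7059)
  f(x*)   = -1.0956

x* = (-0.598, -0.0882, -0.3971), lambda* = (0.7059)


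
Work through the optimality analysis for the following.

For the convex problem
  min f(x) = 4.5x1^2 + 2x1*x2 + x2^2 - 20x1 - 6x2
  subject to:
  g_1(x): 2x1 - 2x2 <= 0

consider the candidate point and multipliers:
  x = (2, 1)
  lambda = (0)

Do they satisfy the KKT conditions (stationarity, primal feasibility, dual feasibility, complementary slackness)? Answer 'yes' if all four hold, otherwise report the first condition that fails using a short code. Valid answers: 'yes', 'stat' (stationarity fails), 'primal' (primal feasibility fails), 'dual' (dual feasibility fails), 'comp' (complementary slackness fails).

Gradient of f: grad f(x) = Q x + c = (0, 0)
Constraint values g_i(x) = a_i^T x - b_i:
  g_1((2, 1)) = 2
Stationarity residual: grad f(x) + sum_i lambda_i a_i = (0, 0)
  -> stationarity OK
Primal feasibility (all g_i <= 0): FAILS
Dual feasibility (all lambda_i >= 0): OK
Complementary slackness (lambda_i * g_i(x) = 0 for all i): OK

Verdict: the first failing condition is primal_feasibility -> primal.

primal


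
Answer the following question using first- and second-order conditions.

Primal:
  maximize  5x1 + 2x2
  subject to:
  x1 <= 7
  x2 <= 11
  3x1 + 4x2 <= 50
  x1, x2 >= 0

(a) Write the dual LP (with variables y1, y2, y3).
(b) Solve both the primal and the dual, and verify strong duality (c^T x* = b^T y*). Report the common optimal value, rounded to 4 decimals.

The standard primal-dual pair for 'max c^T x s.t. A x <= b, x >= 0' is:
  Dual:  min b^T y  s.t.  A^T y >= c,  y >= 0.

So the dual LP is:
  minimize  7y1 + 11y2 + 50y3
  subject to:
    y1 + 3y3 >= 5
    y2 + 4y3 >= 2
    y1, y2, y3 >= 0

Solving the primal: x* = (7, 7.25).
  primal value c^T x* = 49.5.
Solving the dual: y* = (3.5, 0, 0.5).
  dual value b^T y* = 49.5.
Strong duality: c^T x* = b^T y*. Confirmed.

49.5
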